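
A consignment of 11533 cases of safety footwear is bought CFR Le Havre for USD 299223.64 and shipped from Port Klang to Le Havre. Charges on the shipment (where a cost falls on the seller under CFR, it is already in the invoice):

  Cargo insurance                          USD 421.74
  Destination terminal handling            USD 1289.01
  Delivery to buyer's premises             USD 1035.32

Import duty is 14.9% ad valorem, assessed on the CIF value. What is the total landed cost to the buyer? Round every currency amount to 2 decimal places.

CFR: the seller pays costs through ocean freight to the destination port, but not insurance.
CIF value = CFR price + insurance = 299223.64 + 421.74 = 299645.38
Import duty = 299645.38 × 14.9% = 44647.16
Buyer bears: insurance 421.74 + destination terminal 1289.01 + delivery 1035.32 + duty 44647.16 = 47393.23
Landed cost = invoice 299223.64 + 47393.23 = 346616.87

Total landed cost: USD 346616.87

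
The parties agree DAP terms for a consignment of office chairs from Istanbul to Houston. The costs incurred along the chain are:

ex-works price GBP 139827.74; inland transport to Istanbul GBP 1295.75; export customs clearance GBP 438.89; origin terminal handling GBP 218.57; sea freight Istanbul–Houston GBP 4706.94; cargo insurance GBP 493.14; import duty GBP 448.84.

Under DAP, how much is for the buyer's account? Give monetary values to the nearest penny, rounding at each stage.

DAP: the seller bears all costs to the named destination except import duty and clearance.
Seller's account: goods 139827.74 + inland to port 1295.75 + export clearance 438.89 + origin terminal 218.57 + freight 4706.94 + insurance 493.14 = 146981.03
Buyer's account: duty 448.84 = 448.84

Buyer's account: GBP 448.84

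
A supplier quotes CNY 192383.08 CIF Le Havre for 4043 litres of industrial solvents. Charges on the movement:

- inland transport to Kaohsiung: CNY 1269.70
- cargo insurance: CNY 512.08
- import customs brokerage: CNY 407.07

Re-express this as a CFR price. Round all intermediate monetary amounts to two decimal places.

Not relevant to the conversion: inland to port — on the seller under both CIF and CFR; already in the CIF price and stays in the CFR price. brokerage — on the buyer under both terms; not part of either seller's price.
From CIF to CFR, the seller no longer bears: insurance.
CFR price = 192383.08 − 512.08 = 191871.00

CFR price: CNY 191871.00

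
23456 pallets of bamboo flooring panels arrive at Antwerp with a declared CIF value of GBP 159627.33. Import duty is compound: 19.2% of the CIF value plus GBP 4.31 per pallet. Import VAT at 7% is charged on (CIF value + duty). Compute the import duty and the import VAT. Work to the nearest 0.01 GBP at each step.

Ad valorem component: 159627.33 × 19.2% = 30648.45
Specific component: 23456 × 4.31 = 101095.36
Import duty = 30648.45 + 101095.36 = 131743.81
VAT base = CIF + duty = 159627.33 + 131743.81 = 291371.14
Import VAT = 291371.14 × 7% = 20395.98

Import duty: GBP 131743.81; import VAT: GBP 20395.98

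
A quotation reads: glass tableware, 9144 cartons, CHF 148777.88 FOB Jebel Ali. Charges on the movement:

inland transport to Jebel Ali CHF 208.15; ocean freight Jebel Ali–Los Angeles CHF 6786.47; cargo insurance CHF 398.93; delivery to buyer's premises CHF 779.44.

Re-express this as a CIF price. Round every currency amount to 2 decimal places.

Not relevant to the conversion: inland to port — on the seller under both FOB and CIF; already in the FOB price and stays in the CIF price. delivery — on the buyer under both terms; not part of either seller's price.
From FOB to CIF, the seller additionally bears: freight, insurance.
CIF price = 148777.88 + 6786.47 + 398.93 = 155963.28

CIF price: CHF 155963.28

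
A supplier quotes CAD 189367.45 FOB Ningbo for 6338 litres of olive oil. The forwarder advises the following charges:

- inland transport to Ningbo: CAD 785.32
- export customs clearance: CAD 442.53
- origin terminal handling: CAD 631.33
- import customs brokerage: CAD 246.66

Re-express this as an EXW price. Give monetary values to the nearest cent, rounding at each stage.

EXW price: CAD 187508.27

Not relevant to the conversion: brokerage — on the buyer under both terms; not part of either seller's price.
From FOB to EXW, the seller no longer bears: inland to port, export clearance, origin terminal.
EXW price = 189367.45 − 785.32 − 442.53 − 631.33 = 187508.27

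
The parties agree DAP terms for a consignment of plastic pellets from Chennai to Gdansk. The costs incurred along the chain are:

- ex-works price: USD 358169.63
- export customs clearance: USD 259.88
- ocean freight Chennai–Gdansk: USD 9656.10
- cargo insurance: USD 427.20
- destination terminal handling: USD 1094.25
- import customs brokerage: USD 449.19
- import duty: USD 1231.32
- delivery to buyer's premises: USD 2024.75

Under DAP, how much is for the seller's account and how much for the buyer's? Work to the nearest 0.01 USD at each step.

DAP: the seller bears all costs to the named destination except import duty and clearance.
Seller's account: goods 358169.63 + export clearance 259.88 + freight 9656.10 + insurance 427.20 + destination terminal 1094.25 + delivery 2024.75 = 371631.81
Buyer's account: brokerage 449.19 + duty 1231.32 = 1680.51

Seller: USD 371631.81; buyer: USD 1680.51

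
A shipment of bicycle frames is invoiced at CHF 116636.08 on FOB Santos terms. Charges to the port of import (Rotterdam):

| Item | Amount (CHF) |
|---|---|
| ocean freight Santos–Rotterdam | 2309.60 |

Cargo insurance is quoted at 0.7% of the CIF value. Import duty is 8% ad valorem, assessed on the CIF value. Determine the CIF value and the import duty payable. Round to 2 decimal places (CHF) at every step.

Let C be the CIF value. C = FOB price + freight + 0.7% × C
C − 0.7% × C = 116636.08 + 2309.60
0.993 × C = 118945.68
C = 118945.68 / 0.993 = 119784.17
Insurance premium = 0.7% × 119784.17 = 838.49
Import duty = 119784.17 × 8% = 9582.73

CIF value: CHF 119784.17; import duty: CHF 9582.73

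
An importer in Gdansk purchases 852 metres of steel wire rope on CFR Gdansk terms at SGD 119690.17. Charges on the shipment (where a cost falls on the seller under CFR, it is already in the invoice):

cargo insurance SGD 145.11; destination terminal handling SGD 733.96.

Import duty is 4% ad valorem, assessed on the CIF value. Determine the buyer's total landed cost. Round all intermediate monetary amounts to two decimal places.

Total landed cost: SGD 125362.65

CFR: the seller pays costs through ocean freight to the destination port, but not insurance.
CIF value = CFR price + insurance = 119690.17 + 145.11 = 119835.28
Import duty = 119835.28 × 4% = 4793.41
Buyer bears: insurance 145.11 + destination terminal 733.96 + duty 4793.41 = 5672.48
Landed cost = invoice 119690.17 + 5672.48 = 125362.65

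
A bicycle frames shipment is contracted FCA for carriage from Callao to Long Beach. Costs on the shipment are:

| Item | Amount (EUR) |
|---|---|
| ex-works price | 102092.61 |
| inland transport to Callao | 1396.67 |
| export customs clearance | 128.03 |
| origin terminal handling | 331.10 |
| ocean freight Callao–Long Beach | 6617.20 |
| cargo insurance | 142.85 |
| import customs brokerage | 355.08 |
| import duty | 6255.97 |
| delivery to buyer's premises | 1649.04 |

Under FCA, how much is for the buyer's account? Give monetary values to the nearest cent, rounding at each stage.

Buyer's account: EUR 15351.24

FCA: the seller delivers export-cleared goods to the carrier; the buyer bears costs from that point.
Seller's account: goods 102092.61 + inland to port 1396.67 + export clearance 128.03 = 103617.31
Buyer's account: origin terminal 331.10 + freight 6617.20 + insurance 142.85 + brokerage 355.08 + duty 6255.97 + delivery 1649.04 = 15351.24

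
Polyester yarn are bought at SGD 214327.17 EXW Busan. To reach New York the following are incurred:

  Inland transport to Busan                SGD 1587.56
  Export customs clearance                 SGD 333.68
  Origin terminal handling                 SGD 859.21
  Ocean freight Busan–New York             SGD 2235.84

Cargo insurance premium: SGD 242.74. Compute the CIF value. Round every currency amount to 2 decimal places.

CIF = EXW price + pre-shipment costs + freight + insurance
CIF = 214327.17 + 1587.56 + 333.68 + 859.21 + 2235.84 + 242.74 = 219586.20

CIF value: SGD 219586.20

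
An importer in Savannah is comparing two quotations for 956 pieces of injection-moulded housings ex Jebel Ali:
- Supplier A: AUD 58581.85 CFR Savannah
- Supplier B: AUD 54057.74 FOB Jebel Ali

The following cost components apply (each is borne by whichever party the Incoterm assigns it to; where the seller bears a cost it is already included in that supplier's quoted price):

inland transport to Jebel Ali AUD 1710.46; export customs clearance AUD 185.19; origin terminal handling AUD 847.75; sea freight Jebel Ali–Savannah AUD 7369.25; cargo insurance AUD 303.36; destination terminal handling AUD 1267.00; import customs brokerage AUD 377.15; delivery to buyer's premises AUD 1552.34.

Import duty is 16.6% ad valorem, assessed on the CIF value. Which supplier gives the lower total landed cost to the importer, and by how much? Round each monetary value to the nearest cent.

Supplier A (CFR):
CIF value = CFR price + insurance = 58581.85 + 303.36 = 58885.21
Import duty = 58885.21 × 16.6% = 9774.94
Buyer bears (A): 303.36 + 1267.00 + 377.15 + 1552.34 = 3499.85
Landed cost (A) = invoice 58581.85 + 3499.85 + duty 9774.94 = 71856.64
Supplier B (FOB):
CIF value = FOB price + freight + insurance = 54057.74 + 7369.25 + 303.36 = 61730.35
Import duty = 61730.35 × 16.6% = 10247.24
Buyer bears (B): 7369.25 + 303.36 + 1267.00 + 377.15 + 1552.34 = 10869.10
Landed cost (B) = invoice 54057.74 + 10869.10 + duty 10247.24 = 75174.08
Difference = |71856.64 − 75174.08| = 3317.44

Supplier A is cheaper by AUD 3317.44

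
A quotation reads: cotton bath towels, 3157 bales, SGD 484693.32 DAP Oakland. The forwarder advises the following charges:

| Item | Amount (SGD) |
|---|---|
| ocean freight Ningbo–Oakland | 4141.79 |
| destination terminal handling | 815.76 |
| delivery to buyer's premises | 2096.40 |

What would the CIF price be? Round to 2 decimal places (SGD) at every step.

CIF price: SGD 481781.16

Not relevant to the conversion: freight — on the seller under both DAP and CIF; already in the DAP price and stays in the CIF price.
From DAP to CIF, the seller no longer bears: destination terminal, delivery.
CIF price = 484693.32 − 815.76 − 2096.40 = 481781.16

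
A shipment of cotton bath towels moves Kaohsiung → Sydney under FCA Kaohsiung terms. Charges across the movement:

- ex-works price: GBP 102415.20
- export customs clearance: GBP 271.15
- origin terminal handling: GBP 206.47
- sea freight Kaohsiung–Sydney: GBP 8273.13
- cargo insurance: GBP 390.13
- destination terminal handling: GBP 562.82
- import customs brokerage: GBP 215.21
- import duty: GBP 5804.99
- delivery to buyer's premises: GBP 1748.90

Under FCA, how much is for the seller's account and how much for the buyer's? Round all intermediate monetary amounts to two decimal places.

Seller: GBP 102686.35; buyer: GBP 17201.65

FCA: the seller delivers export-cleared goods to the carrier; the buyer bears costs from that point.
Seller's account: goods 102415.20 + export clearance 271.15 = 102686.35
Buyer's account: origin terminal 206.47 + freight 8273.13 + insurance 390.13 + destination terminal 562.82 + brokerage 215.21 + duty 5804.99 + delivery 1748.90 = 17201.65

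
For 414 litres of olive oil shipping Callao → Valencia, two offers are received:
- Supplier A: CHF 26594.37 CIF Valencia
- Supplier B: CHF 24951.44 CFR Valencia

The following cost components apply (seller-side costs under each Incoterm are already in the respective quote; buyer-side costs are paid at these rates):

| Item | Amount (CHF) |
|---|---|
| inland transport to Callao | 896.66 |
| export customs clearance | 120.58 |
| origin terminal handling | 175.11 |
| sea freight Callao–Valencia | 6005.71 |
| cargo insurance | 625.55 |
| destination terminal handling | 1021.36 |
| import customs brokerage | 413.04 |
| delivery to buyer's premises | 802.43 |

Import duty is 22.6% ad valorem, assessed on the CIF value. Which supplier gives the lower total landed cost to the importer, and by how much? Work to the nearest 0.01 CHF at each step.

Supplier B is cheaper by CHF 1247.31

Supplier A (CIF):
The CIF price already equals the CIF value: 26594.37
Import duty = 26594.37 × 22.6% = 6010.33
Buyer bears (A): 1021.36 + 413.04 + 802.43 = 2236.83
Landed cost (A) = invoice 26594.37 + 2236.83 + duty 6010.33 = 34841.53
Supplier B (CFR):
CIF value = CFR price + insurance = 24951.44 + 625.55 = 25576.99
Import duty = 25576.99 × 22.6% = 5780.40
Buyer bears (B): 625.55 + 1021.36 + 413.04 + 802.43 = 2862.38
Landed cost (B) = invoice 24951.44 + 2862.38 + duty 5780.40 = 33594.22
Difference = |34841.53 − 33594.22| = 1247.31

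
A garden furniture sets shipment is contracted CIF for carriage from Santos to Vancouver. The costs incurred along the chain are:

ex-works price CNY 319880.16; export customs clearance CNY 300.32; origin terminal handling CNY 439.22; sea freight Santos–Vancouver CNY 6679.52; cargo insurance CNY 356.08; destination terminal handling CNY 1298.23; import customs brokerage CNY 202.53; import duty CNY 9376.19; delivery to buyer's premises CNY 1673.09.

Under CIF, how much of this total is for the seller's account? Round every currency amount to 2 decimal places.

CIF: the seller pays costs through ocean freight and marine insurance to the destination port.
Seller's account: goods 319880.16 + export clearance 300.32 + origin terminal 439.22 + freight 6679.52 + insurance 356.08 = 327655.30
Buyer's account: destination terminal 1298.23 + brokerage 202.53 + duty 9376.19 + delivery 1673.09 = 12550.04

Seller's account: CNY 327655.30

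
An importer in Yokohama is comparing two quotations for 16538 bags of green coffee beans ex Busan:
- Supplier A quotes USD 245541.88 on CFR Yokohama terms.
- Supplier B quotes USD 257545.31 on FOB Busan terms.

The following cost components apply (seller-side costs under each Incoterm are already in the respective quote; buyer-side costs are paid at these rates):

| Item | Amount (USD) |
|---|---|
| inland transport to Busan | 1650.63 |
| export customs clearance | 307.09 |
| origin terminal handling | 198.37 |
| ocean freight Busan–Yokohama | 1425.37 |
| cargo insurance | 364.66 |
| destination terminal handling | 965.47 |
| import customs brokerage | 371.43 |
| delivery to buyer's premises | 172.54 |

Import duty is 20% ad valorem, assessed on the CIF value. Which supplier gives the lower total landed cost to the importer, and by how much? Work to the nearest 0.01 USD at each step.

Supplier A (CFR):
CIF value = CFR price + insurance = 245541.88 + 364.66 = 245906.54
Import duty = 245906.54 × 20% = 49181.31
Buyer bears (A): 364.66 + 965.47 + 371.43 + 172.54 = 1874.10
Landed cost (A) = invoice 245541.88 + 1874.10 + duty 49181.31 = 296597.29
Supplier B (FOB):
CIF value = FOB price + freight + insurance = 257545.31 + 1425.37 + 364.66 = 259335.34
Import duty = 259335.34 × 20% = 51867.07
Buyer bears (B): 1425.37 + 364.66 + 965.47 + 371.43 + 172.54 = 3299.47
Landed cost (B) = invoice 257545.31 + 3299.47 + duty 51867.07 = 312711.85
Difference = |296597.29 − 312711.85| = 16114.56

Supplier A is cheaper by USD 16114.56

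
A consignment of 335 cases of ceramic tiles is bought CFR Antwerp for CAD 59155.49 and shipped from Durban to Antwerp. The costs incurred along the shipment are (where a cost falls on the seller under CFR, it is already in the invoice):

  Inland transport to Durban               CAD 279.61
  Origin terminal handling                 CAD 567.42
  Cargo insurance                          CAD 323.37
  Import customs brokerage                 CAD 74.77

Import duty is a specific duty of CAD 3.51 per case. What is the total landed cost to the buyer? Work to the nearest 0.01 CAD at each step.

CFR: the seller pays costs through ocean freight to the destination port, but not insurance.
Already in the invoice (seller's account under CFR): inland to port, origin terminal — exclude.
CIF value = CFR price + insurance = 59155.49 + 323.37 = 59478.86
Import duty = 335 × 3.51 = 1175.85
Buyer bears: insurance 323.37 + brokerage 74.77 + duty 1175.85 = 1573.99
Landed cost = invoice 59155.49 + 1573.99 = 60729.48

Total landed cost: CAD 60729.48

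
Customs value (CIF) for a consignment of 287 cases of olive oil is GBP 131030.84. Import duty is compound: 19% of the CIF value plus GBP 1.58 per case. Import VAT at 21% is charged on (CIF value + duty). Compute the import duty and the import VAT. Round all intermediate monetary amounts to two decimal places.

Import duty: GBP 25349.32; import VAT: GBP 32839.83

Ad valorem component: 131030.84 × 19% = 24895.86
Specific component: 287 × 1.58 = 453.46
Import duty = 24895.86 + 453.46 = 25349.32
VAT base = CIF + duty = 131030.84 + 25349.32 = 156380.16
Import VAT = 156380.16 × 21% = 32839.83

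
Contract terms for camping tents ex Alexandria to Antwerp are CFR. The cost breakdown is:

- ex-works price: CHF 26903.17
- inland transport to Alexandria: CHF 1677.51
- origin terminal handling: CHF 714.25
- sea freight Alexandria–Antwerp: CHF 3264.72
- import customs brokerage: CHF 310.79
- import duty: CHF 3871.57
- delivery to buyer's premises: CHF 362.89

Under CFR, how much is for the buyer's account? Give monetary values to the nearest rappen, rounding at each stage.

Buyer's account: CHF 4545.25

CFR: the seller pays costs through ocean freight to the destination port, but not insurance.
Seller's account: goods 26903.17 + inland to port 1677.51 + origin terminal 714.25 + freight 3264.72 = 32559.65
Buyer's account: brokerage 310.79 + duty 3871.57 + delivery 362.89 = 4545.25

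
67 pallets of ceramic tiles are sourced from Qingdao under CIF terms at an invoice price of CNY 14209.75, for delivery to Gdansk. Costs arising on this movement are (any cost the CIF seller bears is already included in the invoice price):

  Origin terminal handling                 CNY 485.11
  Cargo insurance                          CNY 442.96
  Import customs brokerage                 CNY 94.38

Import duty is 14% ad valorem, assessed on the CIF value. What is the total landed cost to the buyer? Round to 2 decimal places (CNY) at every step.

CIF: the seller pays costs through ocean freight and marine insurance to the destination port.
Already in the invoice (seller's account under CIF): origin terminal, insurance — exclude.
The CIF price already equals the CIF value: 14209.75
Import duty = 14209.75 × 14% = 1989.37
Buyer bears: brokerage 94.38 + duty 1989.37 = 2083.75
Landed cost = invoice 14209.75 + 2083.75 = 16293.50

Total landed cost: CNY 16293.50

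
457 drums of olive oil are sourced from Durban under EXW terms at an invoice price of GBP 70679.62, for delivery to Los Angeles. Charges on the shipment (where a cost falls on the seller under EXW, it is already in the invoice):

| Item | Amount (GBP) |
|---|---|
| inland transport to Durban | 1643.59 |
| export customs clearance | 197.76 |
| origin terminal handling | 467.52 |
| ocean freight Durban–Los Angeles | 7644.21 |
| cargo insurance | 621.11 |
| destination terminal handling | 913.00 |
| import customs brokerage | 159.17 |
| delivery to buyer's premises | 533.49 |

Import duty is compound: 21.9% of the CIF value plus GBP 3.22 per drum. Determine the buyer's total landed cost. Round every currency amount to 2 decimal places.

EXW: the seller makes goods available at their premises; the buyer bears all onward costs.
CIF value = EXW price + inland to port + export clearance + origin terminal + freight + insurance = 70679.62 + 1643.59 + 197.76 + 467.52 + 7644.21 + 621.11 = 81253.81
Ad valorem component: 81253.81 × 21.9% = 17794.58
Specific component: 457 × 3.22 = 1471.54
Import duty = 17794.58 + 1471.54 = 19266.12
Buyer bears: inland to port 1643.59 + export clearance 197.76 + origin terminal 467.52 + freight 7644.21 + insurance 621.11 + destination terminal 913.00 + brokerage 159.17 + delivery 533.49 + duty 19266.12 = 31445.97
Landed cost = invoice 70679.62 + 31445.97 = 102125.59

Total landed cost: GBP 102125.59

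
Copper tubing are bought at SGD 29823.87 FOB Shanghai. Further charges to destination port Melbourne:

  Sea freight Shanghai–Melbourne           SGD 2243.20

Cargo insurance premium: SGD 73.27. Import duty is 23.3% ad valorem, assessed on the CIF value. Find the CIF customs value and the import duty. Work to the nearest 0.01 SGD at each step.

CIF = FOB price + freight + insurance
CIF = 29823.87 + 2243.20 + 73.27 = 32140.34
Import duty = 32140.34 × 23.3% = 7488.70

CIF value: SGD 32140.34; import duty: SGD 7488.70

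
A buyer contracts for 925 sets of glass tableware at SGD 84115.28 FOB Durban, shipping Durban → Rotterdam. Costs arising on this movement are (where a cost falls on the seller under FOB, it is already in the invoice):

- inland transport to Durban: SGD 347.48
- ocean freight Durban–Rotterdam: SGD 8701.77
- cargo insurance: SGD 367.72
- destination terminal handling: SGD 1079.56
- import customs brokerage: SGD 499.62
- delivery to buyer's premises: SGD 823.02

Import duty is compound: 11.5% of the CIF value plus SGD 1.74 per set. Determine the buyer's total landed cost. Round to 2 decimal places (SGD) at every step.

Total landed cost: SGD 107912.72

FOB: the seller bears costs until goods are on board at the origin port; the buyer bears freight, insurance and all costs thereafter.
Already in the invoice (seller's account under FOB): inland to port — exclude.
CIF value = FOB price + freight + insurance = 84115.28 + 8701.77 + 367.72 = 93184.77
Ad valorem component: 93184.77 × 11.5% = 10716.25
Specific component: 925 × 1.74 = 1609.50
Import duty = 10716.25 + 1609.50 = 12325.75
Buyer bears: freight 8701.77 + insurance 367.72 + destination terminal 1079.56 + brokerage 499.62 + delivery 823.02 + duty 12325.75 = 23797.44
Landed cost = invoice 84115.28 + 23797.44 = 107912.72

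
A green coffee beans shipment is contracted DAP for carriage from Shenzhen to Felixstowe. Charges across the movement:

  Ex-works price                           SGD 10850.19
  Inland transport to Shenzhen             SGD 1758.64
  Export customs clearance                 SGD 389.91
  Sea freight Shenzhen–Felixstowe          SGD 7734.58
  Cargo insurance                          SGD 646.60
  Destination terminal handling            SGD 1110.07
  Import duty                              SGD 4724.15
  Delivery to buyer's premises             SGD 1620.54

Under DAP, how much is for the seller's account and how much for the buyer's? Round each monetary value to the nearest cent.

DAP: the seller bears all costs to the named destination except import duty and clearance.
Seller's account: goods 10850.19 + inland to port 1758.64 + export clearance 389.91 + freight 7734.58 + insurance 646.60 + destination terminal 1110.07 + delivery 1620.54 = 24110.53
Buyer's account: duty 4724.15 = 4724.15

Seller: SGD 24110.53; buyer: SGD 4724.15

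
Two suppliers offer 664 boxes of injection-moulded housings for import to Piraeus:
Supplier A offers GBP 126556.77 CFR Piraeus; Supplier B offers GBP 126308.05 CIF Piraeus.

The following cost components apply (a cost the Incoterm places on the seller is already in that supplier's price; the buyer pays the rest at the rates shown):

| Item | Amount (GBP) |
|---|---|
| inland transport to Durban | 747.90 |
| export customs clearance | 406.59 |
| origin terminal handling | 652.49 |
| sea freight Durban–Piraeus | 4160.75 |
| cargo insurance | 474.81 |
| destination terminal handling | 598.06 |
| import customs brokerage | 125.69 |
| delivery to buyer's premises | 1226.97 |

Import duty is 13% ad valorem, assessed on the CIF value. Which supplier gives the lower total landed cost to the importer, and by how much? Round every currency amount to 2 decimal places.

Supplier A (CFR):
CIF value = CFR price + insurance = 126556.77 + 474.81 = 127031.58
Import duty = 127031.58 × 13% = 16514.11
Buyer bears (A): 474.81 + 598.06 + 125.69 + 1226.97 = 2425.53
Landed cost (A) = invoice 126556.77 + 2425.53 + duty 16514.11 = 145496.41
Supplier B (CIF):
The CIF price already equals the CIF value: 126308.05
Import duty = 126308.05 × 13% = 16420.05
Buyer bears (B): 598.06 + 125.69 + 1226.97 = 1950.72
Landed cost (B) = invoice 126308.05 + 1950.72 + duty 16420.05 = 144678.82
Difference = |145496.41 − 144678.82| = 817.59

Supplier B is cheaper by GBP 817.59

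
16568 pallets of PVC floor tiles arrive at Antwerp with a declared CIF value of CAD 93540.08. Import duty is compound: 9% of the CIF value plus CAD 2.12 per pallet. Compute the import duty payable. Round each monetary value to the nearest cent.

Import duty: CAD 43542.77

Ad valorem component: 93540.08 × 9% = 8418.61
Specific component: 16568 × 2.12 = 35124.16
Import duty = 8418.61 + 35124.16 = 43542.77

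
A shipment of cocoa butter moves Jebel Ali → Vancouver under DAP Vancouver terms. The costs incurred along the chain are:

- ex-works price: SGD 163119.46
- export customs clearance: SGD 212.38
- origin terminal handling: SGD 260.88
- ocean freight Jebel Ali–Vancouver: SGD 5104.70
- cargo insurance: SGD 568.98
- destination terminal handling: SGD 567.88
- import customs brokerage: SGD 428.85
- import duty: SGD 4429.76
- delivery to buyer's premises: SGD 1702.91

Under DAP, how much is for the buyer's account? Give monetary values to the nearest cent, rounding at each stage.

DAP: the seller bears all costs to the named destination except import duty and clearance.
Seller's account: goods 163119.46 + export clearance 212.38 + origin terminal 260.88 + freight 5104.70 + insurance 568.98 + destination terminal 567.88 + delivery 1702.91 = 171537.19
Buyer's account: brokerage 428.85 + duty 4429.76 = 4858.61

Buyer's account: SGD 4858.61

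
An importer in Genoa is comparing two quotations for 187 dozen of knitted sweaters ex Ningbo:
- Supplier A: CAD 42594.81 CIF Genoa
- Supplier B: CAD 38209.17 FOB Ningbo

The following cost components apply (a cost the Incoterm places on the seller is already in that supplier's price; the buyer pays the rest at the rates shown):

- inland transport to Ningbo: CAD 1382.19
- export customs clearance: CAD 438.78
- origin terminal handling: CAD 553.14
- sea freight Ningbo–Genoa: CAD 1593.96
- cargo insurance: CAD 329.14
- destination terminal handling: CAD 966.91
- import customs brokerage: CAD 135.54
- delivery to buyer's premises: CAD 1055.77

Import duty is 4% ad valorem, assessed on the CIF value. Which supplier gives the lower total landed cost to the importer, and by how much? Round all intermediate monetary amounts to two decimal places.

Supplier A (CIF):
The CIF price already equals the CIF value: 42594.81
Import duty = 42594.81 × 4% = 1703.79
Buyer bears (A): 966.91 + 135.54 + 1055.77 = 2158.22
Landed cost (A) = invoice 42594.81 + 2158.22 + duty 1703.79 = 46456.82
Supplier B (FOB):
CIF value = FOB price + freight + insurance = 38209.17 + 1593.96 + 329.14 = 40132.27
Import duty = 40132.27 × 4% = 1605.29
Buyer bears (B): 1593.96 + 329.14 + 966.91 + 135.54 + 1055.77 = 4081.32
Landed cost (B) = invoice 38209.17 + 4081.32 + duty 1605.29 = 43895.78
Difference = |46456.82 − 43895.78| = 2561.04

Supplier B is cheaper by CAD 2561.04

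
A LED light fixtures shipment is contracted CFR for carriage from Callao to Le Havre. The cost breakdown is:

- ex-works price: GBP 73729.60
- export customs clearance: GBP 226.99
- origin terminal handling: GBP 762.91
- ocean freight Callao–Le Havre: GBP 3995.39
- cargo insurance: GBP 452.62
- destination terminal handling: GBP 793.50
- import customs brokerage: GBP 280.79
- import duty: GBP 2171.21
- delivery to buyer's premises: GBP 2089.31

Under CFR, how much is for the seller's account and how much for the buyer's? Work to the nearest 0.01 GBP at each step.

Seller: GBP 78714.89; buyer: GBP 5787.43

CFR: the seller pays costs through ocean freight to the destination port, but not insurance.
Seller's account: goods 73729.60 + export clearance 226.99 + origin terminal 762.91 + freight 3995.39 = 78714.89
Buyer's account: insurance 452.62 + destination terminal 793.50 + brokerage 280.79 + duty 2171.21 + delivery 2089.31 = 5787.43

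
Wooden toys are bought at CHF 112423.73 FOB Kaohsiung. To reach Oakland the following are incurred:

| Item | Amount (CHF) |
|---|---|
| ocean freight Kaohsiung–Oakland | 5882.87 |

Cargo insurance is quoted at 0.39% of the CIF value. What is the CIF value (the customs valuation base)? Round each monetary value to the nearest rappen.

Let C be the CIF value. C = FOB price + freight + 0.39% × C
C − 0.39% × C = 112423.73 + 5882.87
0.9961 × C = 118306.60
C = 118306.60 / 0.9961 = 118769.80
Insurance premium = 0.39% × 118769.80 = 463.20

CIF value: CHF 118769.80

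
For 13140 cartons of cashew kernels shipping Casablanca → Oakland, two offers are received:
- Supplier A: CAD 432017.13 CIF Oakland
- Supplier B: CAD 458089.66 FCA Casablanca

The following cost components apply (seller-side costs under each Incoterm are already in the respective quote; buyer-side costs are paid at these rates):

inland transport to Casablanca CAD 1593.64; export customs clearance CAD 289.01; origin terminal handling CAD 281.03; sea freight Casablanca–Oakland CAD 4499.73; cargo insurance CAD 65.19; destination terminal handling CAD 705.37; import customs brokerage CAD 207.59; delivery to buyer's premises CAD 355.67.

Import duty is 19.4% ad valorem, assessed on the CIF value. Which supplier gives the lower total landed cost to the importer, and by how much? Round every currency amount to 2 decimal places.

Supplier A is cheaper by CAD 36916.67

Supplier A (CIF):
The CIF price already equals the CIF value: 432017.13
Import duty = 432017.13 × 19.4% = 83811.32
Buyer bears (A): 705.37 + 207.59 + 355.67 = 1268.63
Landed cost (A) = invoice 432017.13 + 1268.63 + duty 83811.32 = 517097.08
Supplier B (FCA):
CIF value = FCA price + origin terminal + freight + insurance = 458089.66 + 281.03 + 4499.73 + 65.19 = 462935.61
Import duty = 462935.61 × 19.4% = 89809.51
Buyer bears (B): 281.03 + 4499.73 + 65.19 + 705.37 + 207.59 + 355.67 = 6114.58
Landed cost (B) = invoice 458089.66 + 6114.58 + duty 89809.51 = 554013.75
Difference = |517097.08 − 554013.75| = 36916.67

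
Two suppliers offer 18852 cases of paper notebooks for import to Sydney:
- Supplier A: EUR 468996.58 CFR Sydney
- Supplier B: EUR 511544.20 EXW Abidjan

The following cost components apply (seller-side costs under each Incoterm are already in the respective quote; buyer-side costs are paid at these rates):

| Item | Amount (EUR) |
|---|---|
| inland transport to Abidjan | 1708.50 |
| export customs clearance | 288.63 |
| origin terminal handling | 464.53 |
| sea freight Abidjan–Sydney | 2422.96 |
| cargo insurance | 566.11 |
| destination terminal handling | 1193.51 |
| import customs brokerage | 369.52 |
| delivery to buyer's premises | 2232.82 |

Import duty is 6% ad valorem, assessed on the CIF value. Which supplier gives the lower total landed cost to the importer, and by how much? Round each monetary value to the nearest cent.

Supplier A is cheaper by EUR 50278.18

Supplier A (CFR):
CIF value = CFR price + insurance = 468996.58 + 566.11 = 469562.69
Import duty = 469562.69 × 6% = 28173.76
Buyer bears (A): 566.11 + 1193.51 + 369.52 + 2232.82 = 4361.96
Landed cost (A) = invoice 468996.58 + 4361.96 + duty 28173.76 = 501532.30
Supplier B (EXW):
CIF value = EXW price + inland to port + export clearance + origin terminal + freight + insurance = 511544.20 + 1708.50 + 288.63 + 464.53 + 2422.96 + 566.11 = 516994.93
Import duty = 516994.93 × 6% = 31019.70
Buyer bears (B): 1708.50 + 288.63 + 464.53 + 2422.96 + 566.11 + 1193.51 + 369.52 + 2232.82 = 9246.58
Landed cost (B) = invoice 511544.20 + 9246.58 + duty 31019.70 = 551810.48
Difference = |501532.30 − 551810.48| = 50278.18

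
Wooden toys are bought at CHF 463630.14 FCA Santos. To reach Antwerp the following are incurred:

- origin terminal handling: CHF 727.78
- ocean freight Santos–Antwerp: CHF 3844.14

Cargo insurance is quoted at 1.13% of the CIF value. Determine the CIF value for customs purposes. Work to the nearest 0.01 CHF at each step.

CIF value: CHF 473553.21

Let C be the CIF value. C = FCA price + pre-shipment costs + freight + 1.13% × C
C − 1.13% × C = 463630.14 + 727.78 + 3844.14
0.9887 × C = 468202.06
C = 468202.06 / 0.9887 = 473553.21
Insurance premium = 1.13% × 473553.21 = 5351.15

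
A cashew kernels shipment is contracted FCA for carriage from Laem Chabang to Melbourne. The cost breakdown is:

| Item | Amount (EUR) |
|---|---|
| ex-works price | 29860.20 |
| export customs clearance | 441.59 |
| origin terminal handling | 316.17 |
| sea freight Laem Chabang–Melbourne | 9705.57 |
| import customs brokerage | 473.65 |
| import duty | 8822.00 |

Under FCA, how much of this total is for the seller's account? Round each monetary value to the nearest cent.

FCA: the seller delivers export-cleared goods to the carrier; the buyer bears costs from that point.
Seller's account: goods 29860.20 + export clearance 441.59 = 30301.79
Buyer's account: origin terminal 316.17 + freight 9705.57 + brokerage 473.65 + duty 8822.00 = 19317.39

Seller's account: EUR 30301.79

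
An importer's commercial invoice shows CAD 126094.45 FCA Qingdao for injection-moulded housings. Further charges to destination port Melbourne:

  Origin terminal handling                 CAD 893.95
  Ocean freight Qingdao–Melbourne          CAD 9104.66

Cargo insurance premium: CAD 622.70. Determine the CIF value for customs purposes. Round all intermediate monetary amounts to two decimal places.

CIF = FCA price + pre-shipment costs + freight + insurance
CIF = 126094.45 + 893.95 + 9104.66 + 622.70 = 136715.76

CIF value: CAD 136715.76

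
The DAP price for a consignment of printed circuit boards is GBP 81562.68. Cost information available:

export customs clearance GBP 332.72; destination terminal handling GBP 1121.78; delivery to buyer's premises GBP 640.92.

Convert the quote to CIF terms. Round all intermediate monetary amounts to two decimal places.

Not relevant to the conversion: export clearance — on the seller under both DAP and CIF; already in the DAP price and stays in the CIF price.
From DAP to CIF, the seller no longer bears: destination terminal, delivery.
CIF price = 81562.68 − 1121.78 − 640.92 = 79799.98

CIF price: GBP 79799.98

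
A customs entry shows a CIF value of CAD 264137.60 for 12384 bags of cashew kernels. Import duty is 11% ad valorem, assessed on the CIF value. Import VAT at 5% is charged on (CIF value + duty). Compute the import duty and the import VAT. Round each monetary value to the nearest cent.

Import duty: CAD 29055.14; import VAT: CAD 14659.64

Import duty = 264137.60 × 11% = 29055.14
VAT base = CIF + duty = 264137.60 + 29055.14 = 293192.74
Import VAT = 293192.74 × 5% = 14659.64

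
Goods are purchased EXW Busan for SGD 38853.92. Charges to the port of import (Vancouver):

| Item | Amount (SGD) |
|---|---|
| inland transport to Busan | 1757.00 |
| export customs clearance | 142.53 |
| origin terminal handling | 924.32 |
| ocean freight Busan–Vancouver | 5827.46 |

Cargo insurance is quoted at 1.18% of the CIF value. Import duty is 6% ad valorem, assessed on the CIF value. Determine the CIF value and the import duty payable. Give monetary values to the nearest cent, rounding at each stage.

CIF value: SGD 48072.49; import duty: SGD 2884.35

Let C be the CIF value. C = EXW price + pre-shipment costs + freight + 1.18% × C
C − 1.18% × C = 38853.92 + 1757.00 + 142.53 + 924.32 + 5827.46
0.9882 × C = 47505.23
C = 47505.23 / 0.9882 = 48072.49
Insurance premium = 1.18% × 48072.49 = 567.26
Import duty = 48072.49 × 6% = 2884.35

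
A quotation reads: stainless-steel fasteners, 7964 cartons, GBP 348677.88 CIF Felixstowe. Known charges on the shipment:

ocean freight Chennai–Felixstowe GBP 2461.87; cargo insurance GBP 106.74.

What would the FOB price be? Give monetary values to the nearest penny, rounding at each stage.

From CIF to FOB, the seller no longer bears: freight, insurance.
FOB price = 348677.88 − 2461.87 − 106.74 = 346109.27

FOB price: GBP 346109.27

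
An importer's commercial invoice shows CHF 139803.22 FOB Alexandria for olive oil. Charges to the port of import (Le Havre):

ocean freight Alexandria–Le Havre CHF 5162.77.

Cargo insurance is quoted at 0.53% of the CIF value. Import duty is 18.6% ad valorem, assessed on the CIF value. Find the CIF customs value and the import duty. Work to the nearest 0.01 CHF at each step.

CIF value: CHF 145738.40; import duty: CHF 27107.34

Let C be the CIF value. C = FOB price + freight + 0.53% × C
C − 0.53% × C = 139803.22 + 5162.77
0.9947 × C = 144965.99
C = 144965.99 / 0.9947 = 145738.40
Insurance premium = 0.53% × 145738.40 = 772.41
Import duty = 145738.40 × 18.6% = 27107.34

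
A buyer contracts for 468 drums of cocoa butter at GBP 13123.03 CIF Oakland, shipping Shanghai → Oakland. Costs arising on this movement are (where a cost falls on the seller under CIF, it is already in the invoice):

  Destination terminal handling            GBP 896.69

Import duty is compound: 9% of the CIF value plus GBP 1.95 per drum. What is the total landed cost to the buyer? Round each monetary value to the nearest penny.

Total landed cost: GBP 16113.39

CIF: the seller pays costs through ocean freight and marine insurance to the destination port.
The CIF price already equals the CIF value: 13123.03
Ad valorem component: 13123.03 × 9% = 1181.07
Specific component: 468 × 1.95 = 912.60
Import duty = 1181.07 + 912.60 = 2093.67
Buyer bears: destination terminal 896.69 + duty 2093.67 = 2990.36
Landed cost = invoice 13123.03 + 2990.36 = 16113.39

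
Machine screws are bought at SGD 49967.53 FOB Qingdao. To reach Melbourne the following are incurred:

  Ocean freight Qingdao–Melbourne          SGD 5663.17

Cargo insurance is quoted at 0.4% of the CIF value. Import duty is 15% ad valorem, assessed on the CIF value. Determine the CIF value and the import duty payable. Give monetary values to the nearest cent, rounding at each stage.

CIF value: SGD 55854.12; import duty: SGD 8378.12

Let C be the CIF value. C = FOB price + freight + 0.4% × C
C − 0.4% × C = 49967.53 + 5663.17
0.996 × C = 55630.70
C = 55630.70 / 0.996 = 55854.12
Insurance premium = 0.4% × 55854.12 = 223.42
Import duty = 55854.12 × 15% = 8378.12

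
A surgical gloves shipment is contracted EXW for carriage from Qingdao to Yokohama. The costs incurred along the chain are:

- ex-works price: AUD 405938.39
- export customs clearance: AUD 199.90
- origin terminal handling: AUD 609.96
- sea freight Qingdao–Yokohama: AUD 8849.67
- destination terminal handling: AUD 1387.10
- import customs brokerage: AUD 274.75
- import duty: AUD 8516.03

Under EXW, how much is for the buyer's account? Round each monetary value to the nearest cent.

Buyer's account: AUD 19837.41

EXW: the seller makes goods available at their premises; the buyer bears all onward costs.
Seller's account: goods 405938.39 = 405938.39
Buyer's account: export clearance 199.90 + origin terminal 609.96 + freight 8849.67 + destination terminal 1387.10 + brokerage 274.75 + duty 8516.03 = 19837.41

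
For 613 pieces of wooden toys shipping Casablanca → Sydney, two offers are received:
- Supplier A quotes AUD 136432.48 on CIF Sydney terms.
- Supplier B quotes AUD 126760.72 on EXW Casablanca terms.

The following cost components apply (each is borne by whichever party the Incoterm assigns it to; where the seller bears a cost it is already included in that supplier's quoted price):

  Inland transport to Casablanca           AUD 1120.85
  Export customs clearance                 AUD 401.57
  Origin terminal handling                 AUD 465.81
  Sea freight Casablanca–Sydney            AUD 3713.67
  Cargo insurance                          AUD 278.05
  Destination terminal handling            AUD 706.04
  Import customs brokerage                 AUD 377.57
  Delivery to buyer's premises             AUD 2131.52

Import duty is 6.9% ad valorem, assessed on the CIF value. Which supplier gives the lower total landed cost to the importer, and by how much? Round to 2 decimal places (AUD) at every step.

Supplier B is cheaper by AUD 3946.54

Supplier A (CIF):
The CIF price already equals the CIF value: 136432.48
Import duty = 136432.48 × 6.9% = 9413.84
Buyer bears (A): 706.04 + 377.57 + 2131.52 = 3215.13
Landed cost (A) = invoice 136432.48 + 3215.13 + duty 9413.84 = 149061.45
Supplier B (EXW):
CIF value = EXW price + inland to port + export clearance + origin terminal + freight + insurance = 126760.72 + 1120.85 + 401.57 + 465.81 + 3713.67 + 278.05 = 132740.67
Import duty = 132740.67 × 6.9% = 9159.11
Buyer bears (B): 1120.85 + 401.57 + 465.81 + 3713.67 + 278.05 + 706.04 + 377.57 + 2131.52 = 9195.08
Landed cost (B) = invoice 126760.72 + 9195.08 + duty 9159.11 = 145114.91
Difference = |149061.45 − 145114.91| = 3946.54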